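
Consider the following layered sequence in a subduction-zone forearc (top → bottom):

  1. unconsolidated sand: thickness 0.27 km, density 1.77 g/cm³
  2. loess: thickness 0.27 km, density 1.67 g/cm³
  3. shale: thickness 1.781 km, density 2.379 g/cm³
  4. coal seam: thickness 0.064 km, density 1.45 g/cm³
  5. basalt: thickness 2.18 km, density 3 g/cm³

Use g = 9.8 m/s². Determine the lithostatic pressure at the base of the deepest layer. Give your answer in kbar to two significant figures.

1.2 kbar

unconsolidated sand: 1770 kg/m³ × 9.8 m/s² × 270 m = 4.683×10^6 Pa = 0.04683 kbar
loess: 1670 kg/m³ × 9.8 m/s² × 270 m = 4.419×10^6 Pa = 0.04419 kbar
shale: 2379 kg/m³ × 9.8 m/s² × 1781 m = 4.152×10^7 Pa = 0.4152 kbar
coal seam: 1450 kg/m³ × 9.8 m/s² × 64 m = 9.094×10^5 Pa = 9.094×10^-3 kbar
basalt: 3000 kg/m³ × 9.8 m/s² × 2180 m = 6.409×10^7 Pa = 0.6409 kbar
Total = 0.04683 + 0.04419 + 0.4152 + 9.094×10^-3 + 0.6409 = 1.1563 kbar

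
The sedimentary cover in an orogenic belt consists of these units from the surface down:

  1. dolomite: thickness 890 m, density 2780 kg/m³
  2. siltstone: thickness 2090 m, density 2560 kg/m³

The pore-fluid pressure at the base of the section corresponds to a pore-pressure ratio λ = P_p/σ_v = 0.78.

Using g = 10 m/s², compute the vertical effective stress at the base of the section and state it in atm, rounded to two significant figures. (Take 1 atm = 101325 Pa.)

170 atm

Overburden (lithostatic) stress σ_v:
dolomite: 2780 kg/m³ × 10 m/s² × 890 m = 2.474×10^7 Pa = 24.74 MPa
siltstone: 2560 kg/m³ × 10 m/s² × 2090 m = 5.350×10^7 Pa = 53.50 MPa
Total = 24.74 + 53.50 = 78.246 MPa
Pore pressure P_p = λ·σ_v = 0.78 × 78.25 MPa = 61.03 MPa
Effective stress σ' = σ_v − P_p = 78.25 − 61.03 = 17.214 MPa = 169.89 atm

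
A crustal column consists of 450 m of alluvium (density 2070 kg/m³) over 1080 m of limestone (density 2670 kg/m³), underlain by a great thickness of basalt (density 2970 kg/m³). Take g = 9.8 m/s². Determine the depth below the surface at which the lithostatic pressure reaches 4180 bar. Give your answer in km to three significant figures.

14.6 km

Pressure at base of upper layers: 2070×9.8×450 + 2670×9.8×1080 = 3.739×10^7 Pa = 373.9 bar
Remaining pressure to be supplied by basalt: 4.180×10^8 − 3.739×10^7 = 3.806×10^8 Pa
Additional depth in basalt = 3.806×10^8 Pa / (2970 kg/m³ × 9.8 m/s²) = 13077 m
Total depth = 1530 m + 13077 m = 14607 m
= 14.607 km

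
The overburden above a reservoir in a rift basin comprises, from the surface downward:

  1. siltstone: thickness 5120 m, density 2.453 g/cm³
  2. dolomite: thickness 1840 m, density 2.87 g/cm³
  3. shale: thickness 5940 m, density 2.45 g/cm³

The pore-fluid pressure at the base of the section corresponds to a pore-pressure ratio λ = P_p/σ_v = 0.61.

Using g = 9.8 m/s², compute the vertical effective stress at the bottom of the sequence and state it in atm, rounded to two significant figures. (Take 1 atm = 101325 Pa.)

Overburden (lithostatic) stress σ_v:
siltstone: 2453 kg/m³ × 9.8 m/s² × 5120 m = 1.231×10^8 Pa = 123.1 MPa
dolomite: 2870 kg/m³ × 9.8 m/s² × 1840 m = 5.175×10^7 Pa = 51.75 MPa
shale: 2450 kg/m³ × 9.8 m/s² × 5940 m = 1.426×10^8 Pa = 142.6 MPa
Total = 123.1 + 51.75 + 142.6 = 317.45 MPa
Pore pressure P_p = λ·σ_v = 0.61 × 317.5 MPa = 193.6 MPa
Effective stress σ' = σ_v − P_p = 317.5 − 193.6 = 123.81 MPa = 1221.9 atm

1200 atm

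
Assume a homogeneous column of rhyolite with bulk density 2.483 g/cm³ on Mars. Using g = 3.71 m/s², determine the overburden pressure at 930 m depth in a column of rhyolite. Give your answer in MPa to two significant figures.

8.6 MPa

rhyolite: 2483 kg/m³ × 3.71 m/s² × 930 m = 8.567×10^6 Pa = 8.567 MPa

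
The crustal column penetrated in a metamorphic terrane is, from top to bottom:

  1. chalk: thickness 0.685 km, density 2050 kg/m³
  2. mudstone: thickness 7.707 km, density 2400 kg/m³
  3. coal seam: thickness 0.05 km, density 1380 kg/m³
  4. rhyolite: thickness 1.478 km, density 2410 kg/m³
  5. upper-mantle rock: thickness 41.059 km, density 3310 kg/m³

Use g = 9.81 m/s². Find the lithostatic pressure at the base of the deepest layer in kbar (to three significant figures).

15.6 kbar

chalk: 2050 kg/m³ × 9.81 m/s² × 685 m = 1.378×10^7 Pa = 0.1378 kbar
mudstone: 2400 kg/m³ × 9.81 m/s² × 7707 m = 1.815×10^8 Pa = 1.815 kbar
coal seam: 1380 kg/m³ × 9.81 m/s² × 50 m = 6.769×10^5 Pa = 6.769×10^-3 kbar
rhyolite: 2410 kg/m³ × 9.81 m/s² × 1478 m = 3.494×10^7 Pa = 0.3494 kbar
upper-mantle rock: 3310 kg/m³ × 9.81 m/s² × 41059 m = 1.333×10^9 Pa = 13.33 kbar
Total = 0.1378 + 1.815 + 6.769×10^-3 + 0.3494 + 13.33 = 15.641 kbar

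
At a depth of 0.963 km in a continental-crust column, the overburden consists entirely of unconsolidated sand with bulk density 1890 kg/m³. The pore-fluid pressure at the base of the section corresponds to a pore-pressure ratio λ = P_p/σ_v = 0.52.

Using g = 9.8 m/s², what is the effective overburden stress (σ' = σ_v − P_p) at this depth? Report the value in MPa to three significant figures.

Overburden (lithostatic) stress σ_v:
unconsolidated sand: 1890 kg/m³ × 9.8 m/s² × 963 m = 1.784×10^7 Pa = 17.84 MPa
Pore pressure P_p = λ·σ_v = 0.52 × 17.84 MPa = 9.275 MPa
Effective stress σ' = σ_v − P_p = 17.84 − 9.275 = 8.5616 MPa

8.56 MPa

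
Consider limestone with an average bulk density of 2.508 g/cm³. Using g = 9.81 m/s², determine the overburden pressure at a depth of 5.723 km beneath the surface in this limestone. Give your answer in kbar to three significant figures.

limestone: 2508 kg/m³ × 9.81 m/s² × 5723 m = 1.408×10^8 Pa = 1.408 kbar

1.41 kbar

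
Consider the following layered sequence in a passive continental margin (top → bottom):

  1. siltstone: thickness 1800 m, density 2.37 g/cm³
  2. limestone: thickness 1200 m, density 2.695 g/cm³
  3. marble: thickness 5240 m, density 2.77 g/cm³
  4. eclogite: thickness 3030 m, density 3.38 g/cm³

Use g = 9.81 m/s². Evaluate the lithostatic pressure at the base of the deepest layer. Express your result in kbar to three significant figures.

3.16 kbar

siltstone: 2370 kg/m³ × 9.81 m/s² × 1800 m = 4.185×10^7 Pa = 0.4185 kbar
limestone: 2695 kg/m³ × 9.81 m/s² × 1200 m = 3.173×10^7 Pa = 0.3173 kbar
marble: 2770 kg/m³ × 9.81 m/s² × 5240 m = 1.424×10^8 Pa = 1.424 kbar
eclogite: 3380 kg/m³ × 9.81 m/s² × 3030 m = 1.005×10^8 Pa = 1.005 kbar
Total = 0.4185 + 0.3173 + 1.424 + 1.005 = 3.1643 kbar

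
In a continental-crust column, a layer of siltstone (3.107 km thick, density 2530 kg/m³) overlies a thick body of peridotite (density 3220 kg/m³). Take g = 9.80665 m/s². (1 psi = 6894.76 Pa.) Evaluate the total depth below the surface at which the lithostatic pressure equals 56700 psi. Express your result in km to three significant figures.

13.0 km

Pressure at base of upper layers: 2530×9.80665×3107 = 7.709×10^7 Pa = 11181 psi
Remaining pressure to be supplied by peridotite: 3.909×10^8 − 7.709×10^7 = 3.138×10^8 Pa
Additional depth in peridotite = 3.138×10^8 Pa / (3220 kg/m³ × 9.80665 m/s²) = 9938.9 m
Total depth = 3107 m + 9938.9 m = 13046 m
= 13.046 km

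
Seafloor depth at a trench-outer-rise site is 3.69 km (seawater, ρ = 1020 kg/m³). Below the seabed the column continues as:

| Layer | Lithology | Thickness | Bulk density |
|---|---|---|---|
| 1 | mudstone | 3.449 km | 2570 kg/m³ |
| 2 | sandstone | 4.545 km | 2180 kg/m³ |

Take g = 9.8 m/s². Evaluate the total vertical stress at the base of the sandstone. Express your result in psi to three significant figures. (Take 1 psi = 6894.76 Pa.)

seawater: 1020 kg/m³ × 9.8 m/s² × 3690 m = 3.689×10^7 Pa = 5350 psi
mudstone: 2570 kg/m³ × 9.8 m/s² × 3449 m = 8.687×10^7 Pa = 12599 psi
sandstone: 2180 kg/m³ × 9.8 m/s² × 4545 m = 9.710×10^7 Pa = 14083 psi
Total = 5350 + 12599 + 14083 = 32032 psi

32000 psi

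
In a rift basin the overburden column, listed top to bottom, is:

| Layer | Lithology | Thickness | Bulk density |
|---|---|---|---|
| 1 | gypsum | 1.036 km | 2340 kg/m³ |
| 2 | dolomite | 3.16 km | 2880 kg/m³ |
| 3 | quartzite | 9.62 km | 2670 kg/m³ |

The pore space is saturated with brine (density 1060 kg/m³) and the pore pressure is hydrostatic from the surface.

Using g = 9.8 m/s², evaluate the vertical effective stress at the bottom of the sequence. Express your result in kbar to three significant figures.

2.21 kbar

Overburden (lithostatic) stress σ_v:
gypsum: 2340 kg/m³ × 9.8 m/s² × 1036 m = 2.376×10^7 Pa = 23.76 MPa
dolomite: 2880 kg/m³ × 9.8 m/s² × 3160 m = 8.919×10^7 Pa = 89.19 MPa
quartzite: 2670 kg/m³ × 9.8 m/s² × 9620 m = 2.517×10^8 Pa = 251.7 MPa
Total = 23.76 + 89.19 + 251.7 = 364.66 MPa
Pore pressure P_p = 1060 kg/m³ × 9.8 m/s² × 13816 m = 1.435×10^8 Pa = 143.5 MPa
Effective stress σ' = σ_v − P_p = 364.7 − 143.5 = 221.14 MPa = 2.2114 kbar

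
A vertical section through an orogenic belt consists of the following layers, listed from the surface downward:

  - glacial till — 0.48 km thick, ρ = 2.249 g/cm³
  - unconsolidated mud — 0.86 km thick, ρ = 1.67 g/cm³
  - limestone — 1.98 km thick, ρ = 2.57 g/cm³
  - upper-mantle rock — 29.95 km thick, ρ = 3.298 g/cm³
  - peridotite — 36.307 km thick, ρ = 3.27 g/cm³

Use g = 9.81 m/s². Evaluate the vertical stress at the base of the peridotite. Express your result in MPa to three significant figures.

2210 MPa

glacial till: 2249 kg/m³ × 9.81 m/s² × 480 m = 1.059×10^7 Pa = 10.59 MPa
unconsolidated mud: 1670 kg/m³ × 9.81 m/s² × 860 m = 1.409×10^7 Pa = 14.09 MPa
limestone: 2570 kg/m³ × 9.81 m/s² × 1980 m = 4.992×10^7 Pa = 49.92 MPa
upper-mantle rock: 3298 kg/m³ × 9.81 m/s² × 29950 m = 9.690×10^8 Pa = 969.0 MPa
peridotite: 3270 kg/m³ × 9.81 m/s² × 36307 m = 1.165×10^9 Pa = 1165 MPa
Total = 10.59 + 14.09 + 49.92 + 969.0 + 1165 = 2208.3 MPa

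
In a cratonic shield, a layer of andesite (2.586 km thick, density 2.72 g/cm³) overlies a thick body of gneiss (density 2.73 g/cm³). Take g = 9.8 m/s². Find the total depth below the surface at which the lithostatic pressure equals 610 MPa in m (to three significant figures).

Pressure at base of upper layers: 2720×9.8×2586 = 6.893×10^7 Pa = 68.93 MPa
Remaining pressure to be supplied by gneiss: 6.100×10^8 − 6.893×10^7 = 5.411×10^8 Pa
Additional depth in gneiss = 5.411×10^8 Pa / (2730 kg/m³ × 9.8 m/s²) = 20224 m
Total depth = 2586 m + 20224 m = 22810 m

22800 m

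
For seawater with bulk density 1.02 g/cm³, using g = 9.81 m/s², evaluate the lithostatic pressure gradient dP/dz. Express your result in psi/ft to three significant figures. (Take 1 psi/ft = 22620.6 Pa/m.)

0.442 psi/ft

dP/dz = ρg = 1020 kg/m³ × 9.81 m/s² = 10006 Pa/m
= 10006 Pa/m × (1 psi/ft / 22621 Pa/m) = 0.44235 psi/ft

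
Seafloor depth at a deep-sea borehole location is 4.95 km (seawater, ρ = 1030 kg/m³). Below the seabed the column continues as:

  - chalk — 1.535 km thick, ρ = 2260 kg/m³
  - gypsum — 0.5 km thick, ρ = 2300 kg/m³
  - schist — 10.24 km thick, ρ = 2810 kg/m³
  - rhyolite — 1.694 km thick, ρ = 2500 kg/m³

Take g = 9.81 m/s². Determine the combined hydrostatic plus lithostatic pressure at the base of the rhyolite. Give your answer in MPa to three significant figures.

seawater: 1030 kg/m³ × 9.81 m/s² × 4950 m = 5.002×10^7 Pa = 50.02 MPa
chalk: 2260 kg/m³ × 9.81 m/s² × 1535 m = 3.403×10^7 Pa = 34.03 MPa
gypsum: 2300 kg/m³ × 9.81 m/s² × 500 m = 1.128×10^7 Pa = 11.28 MPa
schist: 2810 kg/m³ × 9.81 m/s² × 10240 m = 2.823×10^8 Pa = 282.3 MPa
rhyolite: 2500 kg/m³ × 9.81 m/s² × 1694 m = 4.155×10^7 Pa = 41.55 MPa
Total = 50.02 + 34.03 + 11.28 + 282.3 + 41.55 = 419.15 MPa

419 MPa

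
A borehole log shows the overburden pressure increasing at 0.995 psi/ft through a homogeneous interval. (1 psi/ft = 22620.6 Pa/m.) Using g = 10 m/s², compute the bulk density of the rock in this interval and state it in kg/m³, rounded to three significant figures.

2250 kg/m³

ρ = (dP/dz)/g = 0.995 psi/ft / 10 m/s² = 22507 Pa/m / 10 m/s² = 2250.7 kg/m³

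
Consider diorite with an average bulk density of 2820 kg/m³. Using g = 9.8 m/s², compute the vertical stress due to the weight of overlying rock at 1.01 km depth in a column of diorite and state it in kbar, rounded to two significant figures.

0.28 kbar

diorite: 2820 kg/m³ × 9.8 m/s² × 1010 m = 2.791×10^7 Pa = 0.2791 kbar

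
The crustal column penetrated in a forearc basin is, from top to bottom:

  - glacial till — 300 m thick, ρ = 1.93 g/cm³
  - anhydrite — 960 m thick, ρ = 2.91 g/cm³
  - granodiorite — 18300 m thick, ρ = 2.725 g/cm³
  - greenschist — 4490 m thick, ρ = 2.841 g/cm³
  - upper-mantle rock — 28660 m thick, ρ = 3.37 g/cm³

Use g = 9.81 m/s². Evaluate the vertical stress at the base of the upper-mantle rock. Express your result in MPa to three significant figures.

glacial till: 1930 kg/m³ × 9.81 m/s² × 300 m = 5.680×10^6 Pa = 5.680 MPa
anhydrite: 2910 kg/m³ × 9.81 m/s² × 960 m = 2.741×10^7 Pa = 27.41 MPa
granodiorite: 2725 kg/m³ × 9.81 m/s² × 18300 m = 4.892×10^8 Pa = 489.2 MPa
greenschist: 2841 kg/m³ × 9.81 m/s² × 4490 m = 1.251×10^8 Pa = 125.1 MPa
upper-mantle rock: 3370 kg/m³ × 9.81 m/s² × 28660 m = 9.475×10^8 Pa = 947.5 MPa
Total = 5.680 + 27.41 + 489.2 + 125.1 + 947.5 = 1594.9 MPa

1590 MPa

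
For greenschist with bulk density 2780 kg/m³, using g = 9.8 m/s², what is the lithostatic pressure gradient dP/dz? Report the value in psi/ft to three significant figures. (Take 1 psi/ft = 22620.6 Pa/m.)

dP/dz = ρg = 2780 kg/m³ × 9.8 m/s² = 27244 Pa/m
= 27244 Pa/m × (1 psi/ft / 22621 Pa/m) = 1.2044 psi/ft

1.20 psi/ft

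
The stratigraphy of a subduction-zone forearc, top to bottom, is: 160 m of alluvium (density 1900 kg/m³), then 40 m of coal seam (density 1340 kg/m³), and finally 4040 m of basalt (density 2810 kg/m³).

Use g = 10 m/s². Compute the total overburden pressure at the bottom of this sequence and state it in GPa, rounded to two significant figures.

alluvium: 1900 kg/m³ × 10 m/s² × 160 m = 3.040×10^6 Pa = 3.040×10^-3 GPa
coal seam: 1340 kg/m³ × 10 m/s² × 40 m = 5.360×10^5 Pa = 5.360×10^-4 GPa
basalt: 2810 kg/m³ × 10 m/s² × 4040 m = 1.135×10^8 Pa = 0.1135 GPa
Total = 3.040×10^-3 + 5.360×10^-4 + 0.1135 = 0.11710 GPa

0.12 GPa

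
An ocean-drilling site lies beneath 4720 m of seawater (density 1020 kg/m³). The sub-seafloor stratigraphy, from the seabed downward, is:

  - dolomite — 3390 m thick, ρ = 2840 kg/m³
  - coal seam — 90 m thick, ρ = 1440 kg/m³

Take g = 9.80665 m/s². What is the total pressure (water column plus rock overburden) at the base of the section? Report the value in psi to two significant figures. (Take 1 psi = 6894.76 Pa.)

seawater: 1020 kg/m³ × 9.80665 m/s² × 4720 m = 4.721×10^7 Pa = 6848 psi
dolomite: 2840 kg/m³ × 9.80665 m/s² × 3390 m = 9.441×10^7 Pa = 13694 psi
coal seam: 1440 kg/m³ × 9.80665 m/s² × 90 m = 1.271×10^6 Pa = 184.3 psi
Total = 6848 + 13694 + 184.3 = 20726 psi

21000 psi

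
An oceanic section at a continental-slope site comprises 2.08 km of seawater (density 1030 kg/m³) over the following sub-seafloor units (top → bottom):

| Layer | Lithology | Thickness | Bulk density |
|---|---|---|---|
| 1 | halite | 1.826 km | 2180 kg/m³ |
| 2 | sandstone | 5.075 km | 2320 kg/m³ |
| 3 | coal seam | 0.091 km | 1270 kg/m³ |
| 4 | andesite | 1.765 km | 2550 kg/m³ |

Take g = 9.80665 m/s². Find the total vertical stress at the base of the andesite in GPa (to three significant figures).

seawater: 1030 kg/m³ × 9.80665 m/s² × 2080 m = 2.101×10^7 Pa = 0.02101 GPa
halite: 2180 kg/m³ × 9.80665 m/s² × 1826 m = 3.904×10^7 Pa = 0.03904 GPa
sandstone: 2320 kg/m³ × 9.80665 m/s² × 5075 m = 1.155×10^8 Pa = 0.1155 GPa
coal seam: 1270 kg/m³ × 9.80665 m/s² × 91 m = 1.133×10^6 Pa = 1.133×10^-3 GPa
andesite: 2550 kg/m³ × 9.80665 m/s² × 1765 m = 4.414×10^7 Pa = 0.04414 GPa
Total = 0.02101 + 0.03904 + 0.1155 + 1.133×10^-3 + 0.04414 = 0.22078 GPa

0.221 GPa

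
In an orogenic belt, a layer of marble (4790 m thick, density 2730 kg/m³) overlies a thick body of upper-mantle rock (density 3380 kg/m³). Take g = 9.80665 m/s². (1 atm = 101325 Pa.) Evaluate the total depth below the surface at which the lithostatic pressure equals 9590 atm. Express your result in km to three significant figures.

Pressure at base of upper layers: 2730×9.80665×4790 = 1.282×10^8 Pa = 1266 atm
Remaining pressure to be supplied by upper-mantle rock: 9.717×10^8 − 1.282×10^8 = 8.435×10^8 Pa
Additional depth in upper-mantle rock = 8.435×10^8 Pa / (3380 kg/m³ × 9.80665 m/s²) = 25447 m
Total depth = 4790 m + 25447 m = 30237 m
= 30.237 km

30.2 km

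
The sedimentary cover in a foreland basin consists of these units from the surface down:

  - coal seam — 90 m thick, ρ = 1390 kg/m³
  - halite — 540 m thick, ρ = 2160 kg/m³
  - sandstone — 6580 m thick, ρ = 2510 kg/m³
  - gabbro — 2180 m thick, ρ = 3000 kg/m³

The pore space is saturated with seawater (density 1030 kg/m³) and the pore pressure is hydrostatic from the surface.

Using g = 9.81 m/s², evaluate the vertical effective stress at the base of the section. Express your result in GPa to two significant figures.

Overburden (lithostatic) stress σ_v:
coal seam: 1390 kg/m³ × 9.81 m/s² × 90 m = 1.227×10^6 Pa = 1.227 MPa
halite: 2160 kg/m³ × 9.81 m/s² × 540 m = 1.144×10^7 Pa = 11.44 MPa
sandstone: 2510 kg/m³ × 9.81 m/s² × 6580 m = 1.620×10^8 Pa = 162.0 MPa
gabbro: 3000 kg/m³ × 9.81 m/s² × 2180 m = 6.416×10^7 Pa = 64.16 MPa
Total = 1.227 + 11.44 + 162.0 + 64.16 = 238.85 MPa
Pore pressure P_p = 1030 kg/m³ × 9.81 m/s² × 9390 m = 9.488×10^7 Pa = 94.88 MPa
Effective stress σ' = σ_v − P_p = 238.8 − 94.88 = 143.97 MPa = 0.14397 GPa

0.14 GPa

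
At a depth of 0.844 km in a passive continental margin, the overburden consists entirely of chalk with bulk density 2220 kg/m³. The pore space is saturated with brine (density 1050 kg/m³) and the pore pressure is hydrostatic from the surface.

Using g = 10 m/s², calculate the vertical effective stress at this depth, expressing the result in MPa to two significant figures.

Overburden (lithostatic) stress σ_v:
chalk: 2220 kg/m³ × 10 m/s² × 844 m = 1.874×10^7 Pa = 18.74 MPa
Pore pressure P_p = 1050 kg/m³ × 10 m/s² × 844 m = 8.862×10^6 Pa = 8.862 MPa
Effective stress σ' = σ_v − P_p = 18.74 − 8.862 = 9.8748 MPa

9.9 MPa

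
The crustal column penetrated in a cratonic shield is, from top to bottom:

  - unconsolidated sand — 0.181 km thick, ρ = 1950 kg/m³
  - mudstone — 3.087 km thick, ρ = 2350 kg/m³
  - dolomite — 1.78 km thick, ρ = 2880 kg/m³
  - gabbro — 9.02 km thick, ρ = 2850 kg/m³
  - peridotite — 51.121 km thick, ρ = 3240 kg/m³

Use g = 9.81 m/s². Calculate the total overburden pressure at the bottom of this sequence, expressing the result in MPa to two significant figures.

unconsolidated sand: 1950 kg/m³ × 9.81 m/s² × 181 m = 3.462×10^6 Pa = 3.462 MPa
mudstone: 2350 kg/m³ × 9.81 m/s² × 3087 m = 7.117×10^7 Pa = 71.17 MPa
dolomite: 2880 kg/m³ × 9.81 m/s² × 1780 m = 5.029×10^7 Pa = 50.29 MPa
gabbro: 2850 kg/m³ × 9.81 m/s² × 9020 m = 2.522×10^8 Pa = 252.2 MPa
peridotite: 3240 kg/m³ × 9.81 m/s² × 51121 m = 1.625×10^9 Pa = 1625 MPa
Total = 3.462 + 71.17 + 50.29 + 252.2 + 1625 = 2002.0 MPa

2000 MPa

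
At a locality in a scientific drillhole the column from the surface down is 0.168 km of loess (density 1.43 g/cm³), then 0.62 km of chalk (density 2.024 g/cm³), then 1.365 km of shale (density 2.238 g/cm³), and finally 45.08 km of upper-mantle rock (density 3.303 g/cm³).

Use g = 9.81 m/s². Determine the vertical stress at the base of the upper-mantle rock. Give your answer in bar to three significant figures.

15100 bar

loess: 1430 kg/m³ × 9.81 m/s² × 168 m = 2.357×10^6 Pa = 23.57 bar
chalk: 2024 kg/m³ × 9.81 m/s² × 620 m = 1.231×10^7 Pa = 123.1 bar
shale: 2238 kg/m³ × 9.81 m/s² × 1365 m = 2.997×10^7 Pa = 299.7 bar
upper-mantle rock: 3303 kg/m³ × 9.81 m/s² × 45080 m = 1.461×10^9 Pa = 14607 bar
Total = 23.57 + 123.1 + 299.7 + 14607 = 15053 bar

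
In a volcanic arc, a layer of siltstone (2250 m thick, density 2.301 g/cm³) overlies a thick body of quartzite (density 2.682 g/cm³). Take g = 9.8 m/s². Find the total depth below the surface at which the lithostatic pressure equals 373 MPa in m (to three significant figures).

14500 m

Pressure at base of upper layers: 2301×9.8×2250 = 5.074×10^7 Pa = 50.74 MPa
Remaining pressure to be supplied by quartzite: 3.730×10^8 − 5.074×10^7 = 3.223×10^8 Pa
Additional depth in quartzite = 3.223×10^8 Pa / (2682 kg/m³ × 9.8 m/s²) = 12261 m
Total depth = 2250 m + 12261 m = 14511 m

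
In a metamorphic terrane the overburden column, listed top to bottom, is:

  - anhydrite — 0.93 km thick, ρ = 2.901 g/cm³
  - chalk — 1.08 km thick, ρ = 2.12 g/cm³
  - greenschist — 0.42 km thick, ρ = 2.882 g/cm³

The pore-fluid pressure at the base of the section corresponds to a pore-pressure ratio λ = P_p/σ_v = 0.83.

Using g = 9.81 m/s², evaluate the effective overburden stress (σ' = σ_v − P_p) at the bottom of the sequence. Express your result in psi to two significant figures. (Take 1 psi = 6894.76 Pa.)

1500 psi

Overburden (lithostatic) stress σ_v:
anhydrite: 2901 kg/m³ × 9.81 m/s² × 930 m = 2.647×10^7 Pa = 26.47 MPa
chalk: 2120 kg/m³ × 9.81 m/s² × 1080 m = 2.246×10^7 Pa = 22.46 MPa
greenschist: 2882 kg/m³ × 9.81 m/s² × 420 m = 1.187×10^7 Pa = 11.87 MPa
Total = 26.47 + 22.46 + 11.87 = 60.802 MPa
Pore pressure P_p = λ·σ_v = 0.83 × 60.80 MPa = 50.47 MPa
Effective stress σ' = σ_v − P_p = 60.80 − 50.47 = 10.336 MPa = 1499.2 psi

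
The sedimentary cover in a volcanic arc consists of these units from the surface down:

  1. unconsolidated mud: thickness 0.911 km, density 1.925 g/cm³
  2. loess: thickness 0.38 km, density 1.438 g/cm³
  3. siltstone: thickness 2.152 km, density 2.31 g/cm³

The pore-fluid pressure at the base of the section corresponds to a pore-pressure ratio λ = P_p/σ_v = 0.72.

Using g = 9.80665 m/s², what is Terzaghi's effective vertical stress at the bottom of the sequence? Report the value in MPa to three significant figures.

Overburden (lithostatic) stress σ_v:
unconsolidated mud: 1925 kg/m³ × 9.80665 m/s² × 911 m = 1.720×10^7 Pa = 17.20 MPa
loess: 1438 kg/m³ × 9.80665 m/s² × 380 m = 5.359×10^6 Pa = 5.359 MPa
siltstone: 2310 kg/m³ × 9.80665 m/s² × 2152 m = 4.875×10^7 Pa = 48.75 MPa
Total = 17.20 + 5.359 + 48.75 = 71.306 MPa
Pore pressure P_p = λ·σ_v = 0.72 × 71.31 MPa = 51.34 MPa
Effective stress σ' = σ_v − P_p = 71.31 − 51.34 = 19.966 MPa

20.0 MPa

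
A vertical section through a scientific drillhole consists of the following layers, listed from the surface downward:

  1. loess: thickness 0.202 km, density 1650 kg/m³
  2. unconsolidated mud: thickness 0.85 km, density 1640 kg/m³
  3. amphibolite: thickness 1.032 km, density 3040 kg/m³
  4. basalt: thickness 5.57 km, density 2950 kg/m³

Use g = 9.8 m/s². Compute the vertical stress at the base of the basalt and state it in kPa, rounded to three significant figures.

loess: 1650 kg/m³ × 9.8 m/s² × 202 m = 3.266×10^6 Pa = 3266 kPa
unconsolidated mud: 1640 kg/m³ × 9.8 m/s² × 850 m = 1.366×10^7 Pa = 13661 kPa
amphibolite: 3040 kg/m³ × 9.8 m/s² × 1032 m = 3.075×10^7 Pa = 30745 kPa
basalt: 2950 kg/m³ × 9.8 m/s² × 5570 m = 1.610×10^8 Pa = 1.610×10^5 kPa
Total = 3266 + 13661 + 30745 + 1.610×10^5 = 2.0870×10^5 kPa

209000 kPa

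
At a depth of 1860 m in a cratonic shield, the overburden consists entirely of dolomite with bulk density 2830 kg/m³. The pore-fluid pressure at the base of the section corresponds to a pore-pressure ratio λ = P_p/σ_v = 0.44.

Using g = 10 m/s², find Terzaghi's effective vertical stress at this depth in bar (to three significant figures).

Overburden (lithostatic) stress σ_v:
dolomite: 2830 kg/m³ × 10 m/s² × 1860 m = 5.264×10^7 Pa = 52.64 MPa
Pore pressure P_p = λ·σ_v = 0.44 × 52.64 MPa = 23.16 MPa
Effective stress σ' = σ_v − P_p = 52.64 − 23.16 = 29.477 MPa = 294.77 bar

295 bar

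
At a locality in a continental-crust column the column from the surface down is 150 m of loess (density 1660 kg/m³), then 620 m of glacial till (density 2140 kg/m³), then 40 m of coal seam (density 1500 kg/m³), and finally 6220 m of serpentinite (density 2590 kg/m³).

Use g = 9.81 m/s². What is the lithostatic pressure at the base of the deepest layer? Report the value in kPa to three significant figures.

loess: 1660 kg/m³ × 9.81 m/s² × 150 m = 2.443×10^6 Pa = 2443 kPa
glacial till: 2140 kg/m³ × 9.81 m/s² × 620 m = 1.302×10^7 Pa = 13016 kPa
coal seam: 1500 kg/m³ × 9.81 m/s² × 40 m = 5.886×10^5 Pa = 588.6 kPa
serpentinite: 2590 kg/m³ × 9.81 m/s² × 6220 m = 1.580×10^8 Pa = 1.580×10^5 kPa
Total = 2443 + 13016 + 588.6 + 1.580×10^5 = 1.7408×10^5 kPa

174000 kPa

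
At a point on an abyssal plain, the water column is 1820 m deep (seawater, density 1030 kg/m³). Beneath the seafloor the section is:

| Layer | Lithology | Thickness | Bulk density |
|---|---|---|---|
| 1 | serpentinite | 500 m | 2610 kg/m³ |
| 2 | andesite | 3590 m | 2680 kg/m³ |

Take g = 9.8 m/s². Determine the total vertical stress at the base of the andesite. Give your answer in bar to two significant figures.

1300 bar

seawater: 1030 kg/m³ × 9.8 m/s² × 1820 m = 1.837×10^7 Pa = 183.7 bar
serpentinite: 2610 kg/m³ × 9.8 m/s² × 500 m = 1.279×10^7 Pa = 127.9 bar
andesite: 2680 kg/m³ × 9.8 m/s² × 3590 m = 9.429×10^7 Pa = 942.9 bar
Total = 183.7 + 127.9 + 942.9 = 1254.5 bar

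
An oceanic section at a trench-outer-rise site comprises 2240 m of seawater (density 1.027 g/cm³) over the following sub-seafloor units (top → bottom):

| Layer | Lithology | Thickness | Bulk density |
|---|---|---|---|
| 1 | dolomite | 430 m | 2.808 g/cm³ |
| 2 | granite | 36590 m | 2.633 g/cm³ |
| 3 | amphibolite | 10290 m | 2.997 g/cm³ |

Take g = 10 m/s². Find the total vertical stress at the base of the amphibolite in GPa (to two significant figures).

1.3 GPa

seawater: 1027 kg/m³ × 10 m/s² × 2240 m = 2.300×10^7 Pa = 0.02300 GPa
dolomite: 2808 kg/m³ × 10 m/s² × 430 m = 1.207×10^7 Pa = 0.01207 GPa
granite: 2633 kg/m³ × 10 m/s² × 36590 m = 9.634×10^8 Pa = 0.9634 GPa
amphibolite: 2997 kg/m³ × 10 m/s² × 10290 m = 3.084×10^8 Pa = 0.3084 GPa
Total = 0.02300 + 0.01207 + 0.9634 + 0.3084 = 1.3069 GPa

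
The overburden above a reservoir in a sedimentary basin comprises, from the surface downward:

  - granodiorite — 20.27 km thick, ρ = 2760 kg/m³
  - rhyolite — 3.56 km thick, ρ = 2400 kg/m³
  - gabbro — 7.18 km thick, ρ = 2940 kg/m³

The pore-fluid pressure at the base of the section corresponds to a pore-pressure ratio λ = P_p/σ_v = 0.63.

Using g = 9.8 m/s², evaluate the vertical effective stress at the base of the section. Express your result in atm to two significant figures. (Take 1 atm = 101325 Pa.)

3100 atm

Overburden (lithostatic) stress σ_v:
granodiorite: 2760 kg/m³ × 9.8 m/s² × 20270 m = 5.483×10^8 Pa = 548.3 MPa
rhyolite: 2400 kg/m³ × 9.8 m/s² × 3560 m = 8.373×10^7 Pa = 83.73 MPa
gabbro: 2940 kg/m³ × 9.8 m/s² × 7180 m = 2.069×10^8 Pa = 206.9 MPa
Total = 548.3 + 83.73 + 206.9 = 838.86 MPa
Pore pressure P_p = λ·σ_v = 0.63 × 838.9 MPa = 528.5 MPa
Effective stress σ' = σ_v − P_p = 838.9 − 528.5 = 310.38 MPa = 3063.2 atm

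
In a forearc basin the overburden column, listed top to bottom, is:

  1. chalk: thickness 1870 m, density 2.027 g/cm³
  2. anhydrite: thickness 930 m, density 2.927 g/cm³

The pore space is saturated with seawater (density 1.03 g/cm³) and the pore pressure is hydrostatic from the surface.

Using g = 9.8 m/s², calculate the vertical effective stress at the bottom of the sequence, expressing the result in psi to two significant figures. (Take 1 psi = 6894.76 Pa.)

5200 psi

Overburden (lithostatic) stress σ_v:
chalk: 2027 kg/m³ × 9.8 m/s² × 1870 m = 3.715×10^7 Pa = 37.15 MPa
anhydrite: 2927 kg/m³ × 9.8 m/s² × 930 m = 2.668×10^7 Pa = 26.68 MPa
Total = 37.15 + 26.68 = 63.823 MPa
Pore pressure P_p = 1030 kg/m³ × 9.8 m/s² × 2800 m = 2.826×10^7 Pa = 28.26 MPa
Effective stress σ' = σ_v − P_p = 63.82 − 28.26 = 35.560 MPa = 5157.6 psi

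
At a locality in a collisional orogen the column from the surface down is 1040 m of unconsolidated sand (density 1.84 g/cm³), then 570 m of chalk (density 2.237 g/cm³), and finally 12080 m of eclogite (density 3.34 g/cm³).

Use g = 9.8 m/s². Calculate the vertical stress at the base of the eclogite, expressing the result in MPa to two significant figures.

unconsolidated sand: 1840 kg/m³ × 9.8 m/s² × 1040 m = 1.875×10^7 Pa = 18.75 MPa
chalk: 2237 kg/m³ × 9.8 m/s² × 570 m = 1.250×10^7 Pa = 12.50 MPa
eclogite: 3340 kg/m³ × 9.8 m/s² × 12080 m = 3.954×10^8 Pa = 395.4 MPa
Total = 18.75 + 12.50 + 395.4 = 426.65 MPa

430 MPa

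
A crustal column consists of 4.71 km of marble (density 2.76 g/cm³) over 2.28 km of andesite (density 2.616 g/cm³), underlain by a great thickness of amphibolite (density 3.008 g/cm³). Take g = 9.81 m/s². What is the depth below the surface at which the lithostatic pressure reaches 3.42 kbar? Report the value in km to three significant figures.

12.3 km

Pressure at base of upper layers: 2760×9.81×4710 + 2616×9.81×2280 = 1.860×10^8 Pa = 1.860 kbar
Remaining pressure to be supplied by amphibolite: 3.420×10^8 − 1.860×10^8 = 1.560×10^8 Pa
Additional depth in amphibolite = 1.560×10^8 Pa / (3008 kg/m³ × 9.81 m/s²) = 5285.3 m
Total depth = 6990 m + 5285.3 m = 12275 m
= 12.275 km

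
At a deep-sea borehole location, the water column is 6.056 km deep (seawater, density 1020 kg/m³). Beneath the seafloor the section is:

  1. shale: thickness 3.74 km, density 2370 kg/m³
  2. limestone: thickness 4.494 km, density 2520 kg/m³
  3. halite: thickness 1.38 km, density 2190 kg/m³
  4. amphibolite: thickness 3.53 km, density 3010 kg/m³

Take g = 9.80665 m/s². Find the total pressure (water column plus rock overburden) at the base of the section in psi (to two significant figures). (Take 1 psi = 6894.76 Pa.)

57000 psi

seawater: 1020 kg/m³ × 9.80665 m/s² × 6056 m = 6.058×10^7 Pa = 8786 psi
shale: 2370 kg/m³ × 9.80665 m/s² × 3740 m = 8.692×10^7 Pa = 12607 psi
limestone: 2520 kg/m³ × 9.80665 m/s² × 4494 m = 1.111×10^8 Pa = 16108 psi
halite: 2190 kg/m³ × 9.80665 m/s² × 1380 m = 2.964×10^7 Pa = 4299 psi
amphibolite: 3010 kg/m³ × 9.80665 m/s² × 3530 m = 1.042×10^8 Pa = 15113 psi
Total = 8786 + 12607 + 16108 + 4299 + 15113 = 56912 psi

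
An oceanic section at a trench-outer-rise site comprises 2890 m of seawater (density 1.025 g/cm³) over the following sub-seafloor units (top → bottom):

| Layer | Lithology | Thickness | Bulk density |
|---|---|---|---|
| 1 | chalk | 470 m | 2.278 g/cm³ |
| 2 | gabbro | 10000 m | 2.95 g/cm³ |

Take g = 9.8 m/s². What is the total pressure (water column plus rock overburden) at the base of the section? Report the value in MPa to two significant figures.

330 MPa

seawater: 1025 kg/m³ × 9.8 m/s² × 2890 m = 2.903×10^7 Pa = 29.03 MPa
chalk: 2278 kg/m³ × 9.8 m/s² × 470 m = 1.049×10^7 Pa = 10.49 MPa
gabbro: 2950 kg/m³ × 9.8 m/s² × 10000 m = 2.891×10^8 Pa = 289.1 MPa
Total = 29.03 + 10.49 + 289.1 = 328.62 MPa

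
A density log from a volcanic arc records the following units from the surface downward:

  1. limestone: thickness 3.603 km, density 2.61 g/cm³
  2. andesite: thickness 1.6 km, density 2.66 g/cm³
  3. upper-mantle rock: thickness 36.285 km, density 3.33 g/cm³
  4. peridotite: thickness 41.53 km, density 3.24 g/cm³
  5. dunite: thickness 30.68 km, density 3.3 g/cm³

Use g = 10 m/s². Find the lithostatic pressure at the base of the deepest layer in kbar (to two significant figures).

37 kbar

limestone: 2610 kg/m³ × 10 m/s² × 3603 m = 9.404×10^7 Pa = 0.9404 kbar
andesite: 2660 kg/m³ × 10 m/s² × 1600 m = 4.256×10^7 Pa = 0.4256 kbar
upper-mantle rock: 3330 kg/m³ × 10 m/s² × 36285 m = 1.208×10^9 Pa = 12.08 kbar
peridotite: 3240 kg/m³ × 10 m/s² × 41530 m = 1.346×10^9 Pa = 13.46 kbar
dunite: 3300 kg/m³ × 10 m/s² × 30680 m = 1.012×10^9 Pa = 10.12 kbar
Total = 0.9404 + 0.4256 + 12.08 + 13.46 + 10.12 = 37.029 kbar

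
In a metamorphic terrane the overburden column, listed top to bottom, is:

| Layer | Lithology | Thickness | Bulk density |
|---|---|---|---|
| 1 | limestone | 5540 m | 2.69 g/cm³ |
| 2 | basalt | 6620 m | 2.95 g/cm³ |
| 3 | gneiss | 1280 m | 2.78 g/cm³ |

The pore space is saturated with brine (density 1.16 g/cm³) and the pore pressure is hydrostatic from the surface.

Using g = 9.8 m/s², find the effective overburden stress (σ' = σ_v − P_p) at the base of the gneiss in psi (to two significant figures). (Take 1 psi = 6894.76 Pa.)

Overburden (lithostatic) stress σ_v:
limestone: 2690 kg/m³ × 9.8 m/s² × 5540 m = 1.460×10^8 Pa = 146.0 MPa
basalt: 2950 kg/m³ × 9.8 m/s² × 6620 m = 1.914×10^8 Pa = 191.4 MPa
gneiss: 2780 kg/m³ × 9.8 m/s² × 1280 m = 3.487×10^7 Pa = 34.87 MPa
Total = 146.0 + 191.4 + 34.87 = 372.30 MPa
Pore pressure P_p = 1160 kg/m³ × 9.8 m/s² × 13440 m = 1.528×10^8 Pa = 152.8 MPa
Effective stress σ' = σ_v − P_p = 372.3 − 152.8 = 219.52 MPa = 31838 psi

32000 psi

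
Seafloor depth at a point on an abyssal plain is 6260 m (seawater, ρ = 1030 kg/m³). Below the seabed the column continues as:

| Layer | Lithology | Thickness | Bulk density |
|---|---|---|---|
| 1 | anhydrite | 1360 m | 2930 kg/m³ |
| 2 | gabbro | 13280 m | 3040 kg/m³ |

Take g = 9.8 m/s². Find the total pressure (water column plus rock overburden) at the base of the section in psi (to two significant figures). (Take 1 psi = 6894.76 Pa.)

72000 psi

seawater: 1030 kg/m³ × 9.8 m/s² × 6260 m = 6.319×10^7 Pa = 9165 psi
anhydrite: 2930 kg/m³ × 9.8 m/s² × 1360 m = 3.905×10^7 Pa = 5664 psi
gabbro: 3040 kg/m³ × 9.8 m/s² × 13280 m = 3.956×10^8 Pa = 57382 psi
Total = 9165 + 5664 + 57382 = 72211 psi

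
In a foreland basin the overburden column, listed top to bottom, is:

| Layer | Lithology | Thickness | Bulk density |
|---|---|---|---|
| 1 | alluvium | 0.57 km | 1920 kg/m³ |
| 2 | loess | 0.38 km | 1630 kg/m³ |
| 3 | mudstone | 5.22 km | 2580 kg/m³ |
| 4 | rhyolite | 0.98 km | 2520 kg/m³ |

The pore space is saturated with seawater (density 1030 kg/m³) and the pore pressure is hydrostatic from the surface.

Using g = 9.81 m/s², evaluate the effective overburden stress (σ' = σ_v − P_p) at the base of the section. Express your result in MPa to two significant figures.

100 MPa

Overburden (lithostatic) stress σ_v:
alluvium: 1920 kg/m³ × 9.81 m/s² × 570 m = 1.074×10^7 Pa = 10.74 MPa
loess: 1630 kg/m³ × 9.81 m/s² × 380 m = 6.076×10^6 Pa = 6.076 MPa
mudstone: 2580 kg/m³ × 9.81 m/s² × 5220 m = 1.321×10^8 Pa = 132.1 MPa
rhyolite: 2520 kg/m³ × 9.81 m/s² × 980 m = 2.423×10^7 Pa = 24.23 MPa
Total = 10.74 + 6.076 + 132.1 + 24.23 = 173.16 MPa
Pore pressure P_p = 1030 kg/m³ × 9.81 m/s² × 7150 m = 7.225×10^7 Pa = 72.25 MPa
Effective stress σ' = σ_v − P_p = 173.2 − 72.25 = 100.91 MPa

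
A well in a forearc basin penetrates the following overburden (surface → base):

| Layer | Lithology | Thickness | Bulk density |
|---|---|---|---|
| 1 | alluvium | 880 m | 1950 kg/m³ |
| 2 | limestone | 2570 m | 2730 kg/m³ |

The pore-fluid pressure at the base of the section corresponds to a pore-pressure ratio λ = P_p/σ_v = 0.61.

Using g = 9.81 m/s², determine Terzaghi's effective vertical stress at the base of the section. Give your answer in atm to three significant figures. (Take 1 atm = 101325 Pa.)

Overburden (lithostatic) stress σ_v:
alluvium: 1950 kg/m³ × 9.81 m/s² × 880 m = 1.683×10^7 Pa = 16.83 MPa
limestone: 2730 kg/m³ × 9.81 m/s² × 2570 m = 6.883×10^7 Pa = 68.83 MPa
Total = 16.83 + 68.83 = 85.662 MPa
Pore pressure P_p = λ·σ_v = 0.61 × 85.66 MPa = 52.25 MPa
Effective stress σ' = σ_v − P_p = 85.66 − 52.25 = 33.408 MPa = 329.71 atm

330 atm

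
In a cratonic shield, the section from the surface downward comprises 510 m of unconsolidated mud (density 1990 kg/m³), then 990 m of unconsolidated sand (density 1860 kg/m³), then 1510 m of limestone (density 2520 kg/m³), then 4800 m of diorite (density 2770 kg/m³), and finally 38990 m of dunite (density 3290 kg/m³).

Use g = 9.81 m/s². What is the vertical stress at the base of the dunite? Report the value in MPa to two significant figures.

unconsolidated mud: 1990 kg/m³ × 9.81 m/s² × 510 m = 9.956×10^6 Pa = 9.956 MPa
unconsolidated sand: 1860 kg/m³ × 9.81 m/s² × 990 m = 1.806×10^7 Pa = 18.06 MPa
limestone: 2520 kg/m³ × 9.81 m/s² × 1510 m = 3.733×10^7 Pa = 37.33 MPa
diorite: 2770 kg/m³ × 9.81 m/s² × 4800 m = 1.304×10^8 Pa = 130.4 MPa
dunite: 3290 kg/m³ × 9.81 m/s² × 38990 m = 1.258×10^9 Pa = 1258 MPa
Total = 9.956 + 18.06 + 37.33 + 130.4 + 1258 = 1454.2 MPa

1500 MPa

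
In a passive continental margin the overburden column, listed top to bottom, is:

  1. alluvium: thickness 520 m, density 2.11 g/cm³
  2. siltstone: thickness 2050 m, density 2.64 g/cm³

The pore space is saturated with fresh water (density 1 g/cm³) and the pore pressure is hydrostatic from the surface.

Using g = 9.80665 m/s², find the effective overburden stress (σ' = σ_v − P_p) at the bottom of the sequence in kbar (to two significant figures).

Overburden (lithostatic) stress σ_v:
alluvium: 2110 kg/m³ × 9.80665 m/s² × 520 m = 1.076×10^7 Pa = 10.76 MPa
siltstone: 2640 kg/m³ × 9.80665 m/s² × 2050 m = 5.307×10^7 Pa = 53.07 MPa
Total = 10.76 + 53.07 = 63.833 MPa
Pore pressure P_p = 1000 kg/m³ × 9.80665 m/s² × 2570 m = 2.520×10^7 Pa = 25.20 MPa
Effective stress σ' = σ_v − P_p = 63.83 − 25.20 = 38.630 MPa = 0.38630 kbar

0.39 kbar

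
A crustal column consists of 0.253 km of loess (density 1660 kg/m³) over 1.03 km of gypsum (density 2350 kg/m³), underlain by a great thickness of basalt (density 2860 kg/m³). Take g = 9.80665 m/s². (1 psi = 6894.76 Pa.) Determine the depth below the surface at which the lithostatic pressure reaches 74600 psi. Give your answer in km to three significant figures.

Pressure at base of upper layers: 1660×9.80665×253 + 2350×9.80665×1030 = 2.786×10^7 Pa = 4040 psi
Remaining pressure to be supplied by basalt: 5.143×10^8 − 2.786×10^7 = 4.865×10^8 Pa
Additional depth in basalt = 4.865×10^8 Pa / (2860 kg/m³ × 9.80665 m/s²) = 17346 m
Total depth = 1283 m + 17346 m = 18629 m
= 18.629 km

18.6 km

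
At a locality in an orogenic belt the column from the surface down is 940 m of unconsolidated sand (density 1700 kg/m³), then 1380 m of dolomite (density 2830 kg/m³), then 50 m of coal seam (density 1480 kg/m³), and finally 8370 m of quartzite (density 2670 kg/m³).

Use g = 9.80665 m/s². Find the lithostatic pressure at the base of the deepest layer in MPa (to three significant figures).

274 MPa

unconsolidated sand: 1700 kg/m³ × 9.80665 m/s² × 940 m = 1.567×10^7 Pa = 15.67 MPa
dolomite: 2830 kg/m³ × 9.80665 m/s² × 1380 m = 3.830×10^7 Pa = 38.30 MPa
coal seam: 1480 kg/m³ × 9.80665 m/s² × 50 m = 7.257×10^5 Pa = 0.7257 MPa
quartzite: 2670 kg/m³ × 9.80665 m/s² × 8370 m = 2.192×10^8 Pa = 219.2 MPa
Total = 15.67 + 38.30 + 0.7257 + 219.2 = 273.85 MPa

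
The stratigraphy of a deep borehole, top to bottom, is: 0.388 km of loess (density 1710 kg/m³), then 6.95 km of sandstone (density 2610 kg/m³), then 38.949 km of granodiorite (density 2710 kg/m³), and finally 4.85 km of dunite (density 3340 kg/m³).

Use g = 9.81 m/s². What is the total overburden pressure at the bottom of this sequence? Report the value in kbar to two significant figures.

14 kbar

loess: 1710 kg/m³ × 9.81 m/s² × 388 m = 6.509×10^6 Pa = 0.06509 kbar
sandstone: 2610 kg/m³ × 9.81 m/s² × 6950 m = 1.779×10^8 Pa = 1.779 kbar
granodiorite: 2710 kg/m³ × 9.81 m/s² × 38949 m = 1.035×10^9 Pa = 10.35 kbar
dunite: 3340 kg/m³ × 9.81 m/s² × 4850 m = 1.589×10^8 Pa = 1.589 kbar
Total = 0.06509 + 1.779 + 10.35 + 1.589 = 13.788 kbar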